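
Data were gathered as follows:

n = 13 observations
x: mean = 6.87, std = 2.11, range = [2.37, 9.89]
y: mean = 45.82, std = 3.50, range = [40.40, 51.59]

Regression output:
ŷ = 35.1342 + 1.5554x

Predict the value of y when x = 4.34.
ŷ = 41.8846

To predict y for x = 4.34, substitute into the regression equation:

ŷ = 35.1342 + 1.5554 × 4.34
ŷ = 35.1342 + 6.7504
ŷ = 41.8846

This is a point prediction; actual observations scatter around it by roughly the residual standard deviation.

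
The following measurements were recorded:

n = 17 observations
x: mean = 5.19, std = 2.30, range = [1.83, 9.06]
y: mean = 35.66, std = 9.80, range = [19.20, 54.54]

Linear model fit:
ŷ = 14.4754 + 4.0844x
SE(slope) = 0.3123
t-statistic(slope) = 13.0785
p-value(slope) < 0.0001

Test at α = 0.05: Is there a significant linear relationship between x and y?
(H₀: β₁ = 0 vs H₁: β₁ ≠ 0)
p-value < 0.0001 < α = 0.05, so we reject H₀. The relationship is significant.

Hypothesis test for the slope coefficient:

H₀: β₁ = 0 (no linear relationship)
H₁: β₁ ≠ 0 (linear relationship exists)

Test statistic: t = β̂₁ / SE(β̂₁) = 4.0844 / 0.3123 = 13.0785

With df = 15, the two-sided p-value for |t| = 13.0785 is <0.0001.

Decision rule: reject H₀ if p-value < α.
p-value < 0.0001 < α = 0.05 → reject H₀.

At α = 0.05 the data do provide convincing evidence of a nonzero slope.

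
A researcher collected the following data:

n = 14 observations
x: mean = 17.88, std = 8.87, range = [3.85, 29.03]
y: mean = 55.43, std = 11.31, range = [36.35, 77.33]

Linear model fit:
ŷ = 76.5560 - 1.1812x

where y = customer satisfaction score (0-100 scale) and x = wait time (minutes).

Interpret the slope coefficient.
For each additional minute of wait time, predicted satisfaction score decreases by approximately 1.1812 points.

The slope β₁ = -1.1812 gives the rate at which the fitted satisfaction score changes with wait time.

Interpretation:
- Wait time up by 1 minute → predicted satisfaction score decreases by 1.1812 points
- The effect is assumed constant over the observed range of x (linearity)
- The slope describes association in these data, not necessarily a causal effect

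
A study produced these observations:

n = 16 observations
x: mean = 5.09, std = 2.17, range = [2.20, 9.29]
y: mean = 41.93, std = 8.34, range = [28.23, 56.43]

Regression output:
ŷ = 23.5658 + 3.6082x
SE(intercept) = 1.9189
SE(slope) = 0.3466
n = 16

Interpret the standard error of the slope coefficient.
SE(slope) = 0.3466 measures the uncertainty in the estimated slope. The coefficient is estimated precisely (SE/|β̂₁| = 9.6%).

SE(β̂₁) = 0.3466 says: if we drew many samples of n = 16 from the same population and refit each time, the fitted slopes would scatter with a standard deviation of roughly 0.3466 around the true β₁.

Relative precision:
- SE / |β̂₁| = 0.3466 / 3.6082 = 9.6%
- Rule of thumb (under 20%: precise; 20% to under 50%: moderately precise; 50% or more: imprecise) → precise

Rough 95% range (±2 SE): 3.6082 ± 0.6932 → (2.9150, 4.3014).

What drives SE(β̂₁): more residual scatter → larger SE; larger n (here n = 16) → smaller SE; wider spread of x values → smaller SE.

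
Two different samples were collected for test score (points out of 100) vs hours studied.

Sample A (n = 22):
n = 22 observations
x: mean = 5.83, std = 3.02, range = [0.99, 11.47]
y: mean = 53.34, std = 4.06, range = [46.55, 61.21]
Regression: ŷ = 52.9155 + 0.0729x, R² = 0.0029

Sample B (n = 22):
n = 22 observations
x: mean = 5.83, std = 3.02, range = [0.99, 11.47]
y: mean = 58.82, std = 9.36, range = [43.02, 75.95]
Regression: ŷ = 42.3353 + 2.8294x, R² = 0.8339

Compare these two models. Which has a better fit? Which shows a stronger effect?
Model B has the better fit (R² = 0.8339 vs 0.0029). Model B shows the stronger effect (|β₁| = 2.8294 vs 0.0729).

Model Comparison:

Goodness of fit (R²):
- Model A: R² = 0.0029 → 0.29% of variance in test score explained
- Model B: R² = 0.8339 → 83.39% of variance in test score explained
- 0.8339 > 0.0029 → Model B has the better fit

Strength of effect — compare |β₁|:
- Model A: β₁ = 0.0729 → predicted test score rises 0.0729 points per additional hour of study time
- Model B: β₁ = 2.8294 → predicted test score rises 2.8294 points per additional hour of study time
- |0.0729| < |2.8294| → Model B shows the stronger marginal effect

Note: A steeper slope doesn't make a better model if the scatter around the line is large.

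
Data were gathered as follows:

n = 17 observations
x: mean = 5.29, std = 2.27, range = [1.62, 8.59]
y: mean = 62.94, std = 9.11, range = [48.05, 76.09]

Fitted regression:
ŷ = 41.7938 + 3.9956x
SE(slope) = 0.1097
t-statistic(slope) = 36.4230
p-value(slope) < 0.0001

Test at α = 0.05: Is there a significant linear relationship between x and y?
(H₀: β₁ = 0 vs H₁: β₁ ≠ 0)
Reject H₀: p-value < 0.0001 < α = 0.05. The linear relationship is significant at the 5% level.

Hypothesis test for the slope coefficient:

H₀: β₁ = 0 (no linear relationship)
H₁: β₁ ≠ 0 (linear relationship exists)

Test statistic: t = β̂₁ / SE(β̂₁) = 3.9956 / 0.1097 = 36.4230

The p-value (<0.0001) is the probability, under H₀, of a t-statistic at least as extreme as |t| = 36.4230 (two-sided, df = n − 2 = 15).

Decision rule: reject H₀ if p-value < α.
p-value < 0.0001 < α = 0.05 → reject H₀.

At α = 0.05 the data do provide convincing evidence of a nonzero slope.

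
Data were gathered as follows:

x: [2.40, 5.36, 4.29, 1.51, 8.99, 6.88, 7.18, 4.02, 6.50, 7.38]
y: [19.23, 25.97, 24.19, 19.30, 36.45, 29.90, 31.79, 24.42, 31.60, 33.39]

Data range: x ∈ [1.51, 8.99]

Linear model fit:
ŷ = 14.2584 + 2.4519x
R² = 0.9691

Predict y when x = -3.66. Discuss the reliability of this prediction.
ŷ = 5.2844 (extrapolation — x = -3.66 lies outside [1.51, 8.99], so reliability is low).

Prediction calculation:
ŷ = 14.2584 + 2.4519 × (-3.66)
ŷ = 5.2844

Reliability:
- Data range: x ∈ [1.51, 8.99]
- Prediction point: x = -3.66 is 5.17 units below the observed range → this is EXTRAPOLATION, not interpolation

Why that matters here:
- The linear relationship may not hold outside the observed range
- Real relationships often flatten, saturate, or turn nonlinear at extremes

The R² = 0.9691 only validates the fit within [1.51, 8.99]; treat ŷ = 5.2844 with caution.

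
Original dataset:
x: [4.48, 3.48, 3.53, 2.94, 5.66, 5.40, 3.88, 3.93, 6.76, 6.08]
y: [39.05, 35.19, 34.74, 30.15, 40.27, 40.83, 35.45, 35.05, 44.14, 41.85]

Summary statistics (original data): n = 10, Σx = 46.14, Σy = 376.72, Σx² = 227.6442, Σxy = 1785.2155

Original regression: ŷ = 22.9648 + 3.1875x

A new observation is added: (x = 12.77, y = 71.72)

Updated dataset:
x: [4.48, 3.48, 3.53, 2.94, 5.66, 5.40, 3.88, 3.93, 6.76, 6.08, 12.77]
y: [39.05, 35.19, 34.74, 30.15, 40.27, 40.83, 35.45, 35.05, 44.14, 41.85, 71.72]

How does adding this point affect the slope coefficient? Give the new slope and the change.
New slope β₁ = 3.9810 versus 3.1875 before: a change of +0.7935 (+24.9%).

x = 12.77 lies well outside the original x-range [2.94, 6.76] (x̄ ≈ 4.61), so this observation has high leverage and can move the slope substantially.

Step 1: Update the sums with the new point (n goes from 10 to 11)
Σx  = 46.14 + 12.77 = 58.91
Σy  = 376.72 + 71.72 = 448.44
Σx² = 227.6442 + 12.77² = 227.6442 + 163.0729 = 390.7171
Σxy = 1785.2155 + 12.77×71.72 = 1785.2155 + 915.8644 = 2701.0799

Step 2: Recompute the slope with b₁ = (nΣxy − ΣxΣy) / (nΣx² − (Σx)²)
Numerator   = 11×2701.0799 − 58.91×448.44 = 29711.8789 − 26417.6004 = 3294.2785
Denominator = 11×390.7171 − 58.91² = 4297.8881 − 3470.3881 = 827.5000
b₁(new) = 3294.2785 / 827.5000 = 3.9810

(Same formula on the original sums: (10×1785.2155 − 46.14×376.72) / (10×227.6442 − 46.14²) = 470.2942 / 147.5424 = 3.1875, matching the given fit.)

Step 3: Change in slope
Δβ₁ = 3.9810 − 3.1875 = +0.7935
Relative change = +0.7935 / 3.1875 × 100% = +24.9%
→ the slope increases when the point is added.

A high-leverage point only changes the slope if it is off the original line; here y = 71.72 is above the original trend, so the slope increases.
In practice: refit with and without it and report both if conclusions differ.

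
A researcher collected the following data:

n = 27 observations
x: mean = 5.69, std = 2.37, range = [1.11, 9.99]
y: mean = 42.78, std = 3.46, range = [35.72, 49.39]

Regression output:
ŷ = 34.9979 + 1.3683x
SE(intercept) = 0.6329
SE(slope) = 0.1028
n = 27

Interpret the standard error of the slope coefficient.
SE(slope) = 0.1028 measures the uncertainty in the estimated slope. The coefficient is estimated precisely (SE/|β̂₁| = 7.5%).

SE(β̂₁) = 0.1028 says: if we drew many samples of n = 27 from the same population and refit each time, the fitted slopes would scatter with a standard deviation of roughly 0.1028 around the true β₁.

Relative precision:
- SE / |β̂₁| = 0.1028 / 1.3683 = 7.5%
- Rule of thumb (under 20%: precise; 20% to under 50%: moderately precise; 50% or more: imprecise) → precise

Link to the t-test: t = β̂₁ / SE(β̂₁) = 1.3683 / 0.1028 = 13.3103, the statistic for H₀: β₁ = 0.

What drives SE(β̂₁): more residual scatter → larger SE.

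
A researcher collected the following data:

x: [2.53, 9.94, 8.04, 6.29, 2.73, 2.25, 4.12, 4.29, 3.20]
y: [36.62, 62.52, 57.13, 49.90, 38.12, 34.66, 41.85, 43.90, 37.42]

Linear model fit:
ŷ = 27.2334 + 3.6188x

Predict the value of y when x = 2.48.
ŷ = 36.2080

Plug x = 2.48 into the fitted line:

ŷ = 27.2334 + 3.6188 × 2.48
ŷ = 27.2334 + 8.9746
ŷ = 36.2080

This is the fitted mean response at that x — an individual observation would come with a wider prediction interval.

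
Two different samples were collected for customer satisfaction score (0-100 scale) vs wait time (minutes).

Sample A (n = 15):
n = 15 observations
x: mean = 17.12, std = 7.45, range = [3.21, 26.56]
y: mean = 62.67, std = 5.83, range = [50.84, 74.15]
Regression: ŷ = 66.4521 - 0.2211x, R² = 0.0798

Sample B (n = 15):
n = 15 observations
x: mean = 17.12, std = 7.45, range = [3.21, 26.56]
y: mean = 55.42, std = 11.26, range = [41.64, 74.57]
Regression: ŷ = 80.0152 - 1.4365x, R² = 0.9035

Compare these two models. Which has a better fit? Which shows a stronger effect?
Model B has the better fit (R² = 0.9035 vs 0.0798). Model B shows the stronger effect (|β₁| = 1.4365 vs 0.2211).

Model Comparison:

Fit — compare R²:
- Model A: R² = 0.0798 → 7.98% of variance in satisfaction score explained
- Model B: R² = 0.9035 → 90.35% of variance in satisfaction score explained
- 0.9035 > 0.0798 → Model B has the better fit

Strength of effect — compare |β₁|:
- Model A: β₁ = -0.2211 → predicted satisfaction score falls 0.2211 points per additional minute of wait time
- Model B: β₁ = -1.4365 → predicted satisfaction score falls 1.4365 points per additional minute of wait time
- |-0.2211| < |-1.4365| → Model B shows the stronger marginal effect

Notes:
- R² measures how tightly points cluster around the line; β₁ measures how steep the line is — they answer different questions.
- The two samples could reflect different populations, time periods, or measurement quality.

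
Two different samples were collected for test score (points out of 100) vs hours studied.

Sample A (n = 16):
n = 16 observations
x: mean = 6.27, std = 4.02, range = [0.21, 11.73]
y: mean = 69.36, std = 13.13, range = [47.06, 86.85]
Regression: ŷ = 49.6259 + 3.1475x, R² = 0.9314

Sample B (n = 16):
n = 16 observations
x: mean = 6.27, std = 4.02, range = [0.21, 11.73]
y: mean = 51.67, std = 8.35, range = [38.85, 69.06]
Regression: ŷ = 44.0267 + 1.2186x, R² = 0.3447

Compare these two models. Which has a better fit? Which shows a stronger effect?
Model A has the better fit (R² = 0.9314 vs 0.3447). Model A shows the stronger effect (|β₁| = 3.1475 vs 1.2186).

Model Comparison:

Which explains more variance? (R²)
- Model A: R² = 0.9314 → 93.14% of variance in test score explained
- Model B: R² = 0.3447 → 34.47% of variance in test score explained
- 0.9314 > 0.3447 → Model A has the better fit

Effect size (slope magnitude):
- Model A: β₁ = 3.1475 → predicted test score rises 3.1475 points per additional hour of study time
- Model B: β₁ = 1.2186 → predicted test score rises 1.2186 points per additional hour of study time
- |3.1475| > |1.2186| → Model A shows the stronger marginal effect

Note: The two samples could reflect different populations, time periods, or measurement quality.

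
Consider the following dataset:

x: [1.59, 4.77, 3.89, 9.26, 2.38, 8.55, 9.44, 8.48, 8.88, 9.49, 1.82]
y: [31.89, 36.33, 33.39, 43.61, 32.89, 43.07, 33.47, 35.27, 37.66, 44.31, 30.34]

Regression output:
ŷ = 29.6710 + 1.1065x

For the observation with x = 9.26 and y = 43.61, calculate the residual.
Residual = 3.6928

The residual is the difference between the actual value and the predicted value:

Residual = y - ŷ

Step 1: Calculate predicted value
ŷ = 29.6710 + 1.1065 × 9.26
ŷ = 39.9172

Step 2: Calculate residual
Residual = 43.61 - 39.9172
Residual = 3.6928

Interpretation: the model underestimates the actual value by 3.6928 at this point (positive residual → observation lies above the fitted line).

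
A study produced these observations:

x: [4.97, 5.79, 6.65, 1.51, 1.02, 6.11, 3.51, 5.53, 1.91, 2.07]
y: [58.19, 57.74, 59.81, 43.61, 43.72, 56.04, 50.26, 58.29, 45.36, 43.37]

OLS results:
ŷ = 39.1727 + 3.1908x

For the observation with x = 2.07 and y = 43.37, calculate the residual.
Residual = -2.4077

The residual is the difference between the actual value and the predicted value:

Residual = y - ŷ

Step 1: Calculate predicted value
ŷ = 39.1727 + 3.1908 × 2.07
ŷ = 45.7777

Step 2: Calculate residual
Residual = 43.37 - 45.7777
Residual = -2.4077

Interpretation: the model overestimates the actual value by 2.4077 at this point (negative residual → observation lies below the fitted line).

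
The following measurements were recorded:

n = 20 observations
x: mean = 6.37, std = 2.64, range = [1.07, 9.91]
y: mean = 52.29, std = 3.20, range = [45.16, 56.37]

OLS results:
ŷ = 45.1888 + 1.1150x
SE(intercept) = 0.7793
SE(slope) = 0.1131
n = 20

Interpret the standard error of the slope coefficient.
The slope 1.1150 is pinned down to within about ±0.1131 (one SE) by these data — relative uncertainty 10.1%, i.e. precise.

What SE measures:
- The standard error quantifies the sampling variability of the coefficient estimate
- It is the estimated standard deviation of β̂₁ across hypothetical repeated samples of the same size
- Smaller SE → more precise estimate

Relative precision:
- SE / |β̂₁| = 0.1131 / 1.1150 = 10.1%
- Rule of thumb (under 20%: precise; 20% to under 50%: moderately precise; 50% or more: imprecise) → precise

Link to interval estimation: a confidence interval for β₁ is β̂₁ ± t* × 0.1131, so SE sets the half-width per unit of t*.

What drives SE(β̂₁): larger n (here n = 20) → smaller SE.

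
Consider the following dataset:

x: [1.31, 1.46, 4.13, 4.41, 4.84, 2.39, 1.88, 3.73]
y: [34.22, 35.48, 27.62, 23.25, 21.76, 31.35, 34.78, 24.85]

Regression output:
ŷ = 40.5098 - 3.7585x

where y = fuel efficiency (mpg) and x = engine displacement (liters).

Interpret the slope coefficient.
For each additional liter of engine displacement, predicted fuel efficiency decreases by approximately 3.7585 mpg.

The slope coefficient β₁ = -3.7585 represents the marginal effect of engine displacement on fuel efficiency.

Interpretation:
- Engine displacement up by 1 liter → predicted fuel efficiency decreases by 3.7585 mpg
- The effect is assumed constant over the observed range of x (linearity)

The intercept β₀ = 40.5098 is the predicted fuel efficiency when engine displacement = 0; since the smallest observed x is 1.31, this is an extrapolation and mainly anchors the line.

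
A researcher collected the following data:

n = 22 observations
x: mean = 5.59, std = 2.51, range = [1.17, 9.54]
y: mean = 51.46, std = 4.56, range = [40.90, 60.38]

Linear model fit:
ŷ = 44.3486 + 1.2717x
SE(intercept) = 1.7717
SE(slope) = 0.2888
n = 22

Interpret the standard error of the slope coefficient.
SE(slope) = 0.2888 measures the uncertainty in the estimated slope. The coefficient is estimated with moderate precision (SE/|β̂₁| = 22.7%).

SE(β̂₁) = 0.2888 says: if we drew many samples of n = 22 from the same population and refit each time, the fitted slopes would scatter with a standard deviation of roughly 0.2888 around the true β₁.

Relative precision:
- SE / |β̂₁| = 0.2888 / 1.2717 = 22.7%
- Rule of thumb (under 20%: precise; 20% to under 50%: moderately precise; 50% or more: imprecise) → moderately precise

Link to interval estimation: a confidence interval for β₁ is β̂₁ ± t* × 0.2888, so SE sets the half-width per unit of t*.

What drives SE(β̂₁): wider spread of x values → smaller SE; larger n (here n = 22) → smaller SE.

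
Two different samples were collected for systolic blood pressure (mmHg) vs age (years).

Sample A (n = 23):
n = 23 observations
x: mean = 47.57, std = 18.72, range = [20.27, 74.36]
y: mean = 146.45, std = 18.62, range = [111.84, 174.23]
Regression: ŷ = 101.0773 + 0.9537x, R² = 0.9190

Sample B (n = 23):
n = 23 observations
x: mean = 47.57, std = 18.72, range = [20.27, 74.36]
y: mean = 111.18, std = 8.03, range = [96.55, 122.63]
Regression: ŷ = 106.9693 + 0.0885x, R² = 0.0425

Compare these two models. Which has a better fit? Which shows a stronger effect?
Model A has the better fit (R² = 0.9190 vs 0.0425). Model A shows the stronger effect (|β₁| = 0.9537 vs 0.0885).

Model Comparison:

Fit — compare R²:
- Model A: R² = 0.9190 → 91.90% of variance in blood pressure explained
- Model B: R² = 0.0425 → 4.25% of variance in blood pressure explained
- 0.9190 > 0.0425 → Model A has the better fit

Which has the larger per-year effect? (|β₁|)
- Model A: β₁ = 0.9537 → predicted blood pressure rises 0.9537 mmHg per additional year of age
- Model B: β₁ = 0.0885 → predicted blood pressure rises 0.0885 mmHg per additional year of age
- |0.9537| > |0.0885| → Model A shows the stronger marginal effect

Note: A better fit (higher R²) doesn't necessarily mean a more important relationship.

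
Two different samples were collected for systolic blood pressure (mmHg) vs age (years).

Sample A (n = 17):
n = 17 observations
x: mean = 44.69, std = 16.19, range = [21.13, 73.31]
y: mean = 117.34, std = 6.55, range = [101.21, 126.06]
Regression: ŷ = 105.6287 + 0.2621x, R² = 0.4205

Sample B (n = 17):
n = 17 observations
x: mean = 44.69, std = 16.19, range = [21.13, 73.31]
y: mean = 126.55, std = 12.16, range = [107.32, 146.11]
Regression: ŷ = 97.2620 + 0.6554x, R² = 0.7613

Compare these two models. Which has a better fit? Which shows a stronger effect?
Model B has the better fit (R² = 0.7613 vs 0.4205). Model B shows the stronger effect (|β₁| = 0.6554 vs 0.2621).

Model Comparison:

Goodness of fit (R²):
- Model A: R² = 0.4205 → 42.05% of variance in blood pressure explained
- Model B: R² = 0.7613 → 76.13% of variance in blood pressure explained
- 0.7613 > 0.4205 → Model B has the better fit

Which has the larger per-year effect? (|β₁|)
- Model A: β₁ = 0.2621 → predicted blood pressure rises 0.2621 mmHg per additional year of age
- Model B: β₁ = 0.6554 → predicted blood pressure rises 0.6554 mmHg per additional year of age
- |0.2621| < |0.6554| → Model B shows the stronger marginal effect

Notes:
- The two samples could reflect different populations, time periods, or measurement quality.
- R² measures how tightly points cluster around the line; β₁ measures how steep the line is — they answer different questions.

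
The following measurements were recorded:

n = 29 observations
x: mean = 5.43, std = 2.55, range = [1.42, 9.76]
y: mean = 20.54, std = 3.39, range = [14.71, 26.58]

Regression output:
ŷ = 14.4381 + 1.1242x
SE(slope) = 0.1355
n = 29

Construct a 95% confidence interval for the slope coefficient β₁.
The 95% CI for β₁ is (0.8462, 1.4022)

Confidence interval for the slope:

The 95% CI for β₁ is: β̂₁ ± t*(α/2, n-2) × SE(β̂₁)

Step 1: Find critical t-value
- Confidence level = 0.95
- Degrees of freedom = n - 2 = 29 - 2 = 27
- t*(α/2, 27) = 2.0518

Step 2: Calculate margin of error
Margin = 2.0518 × 0.1355 = 0.2780

Step 3: Construct interval
CI = 1.1242 ± 0.2780
CI = (0.8462, 1.4022)

Interpretation: each one-unit increase in x is associated with a change in mean y of between 0.8462 and 1.4022, with 95% confidence.
The interval does not include 0, suggesting a significant linear relationship.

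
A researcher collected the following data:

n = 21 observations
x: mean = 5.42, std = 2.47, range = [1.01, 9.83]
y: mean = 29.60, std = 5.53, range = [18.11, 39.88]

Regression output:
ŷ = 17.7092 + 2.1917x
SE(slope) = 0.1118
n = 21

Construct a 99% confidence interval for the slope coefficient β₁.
The 99% CI for β₁ is (1.8719, 2.5115)

Confidence interval for the slope:

The 99% CI for β₁ is: β̂₁ ± t*(α/2, n-2) × SE(β̂₁)

Step 1: Find critical t-value
- Confidence level = 0.99
- Degrees of freedom = n - 2 = 21 - 2 = 19
- t*(α/2, 19) = 2.8609

Step 2: Calculate margin of error
Margin = 2.8609 × 0.1118 = 0.3198

Step 3: Construct interval
CI = 2.1917 ± 0.3198
CI = (1.8719, 2.5115)

Interpretation: intervals built this way capture the true β₁ in 99% of repeated samples; here the plausible range for the per-unit effect of x on y is 1.8719 to 2.5115.
Both endpoints are positive, so the data support a genuinely positive slope at this confidence level.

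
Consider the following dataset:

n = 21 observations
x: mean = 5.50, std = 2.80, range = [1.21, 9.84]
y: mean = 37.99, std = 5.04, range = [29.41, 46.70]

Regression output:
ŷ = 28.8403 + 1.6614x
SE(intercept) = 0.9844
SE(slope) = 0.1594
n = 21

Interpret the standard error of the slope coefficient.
SE(slope) = 0.1594 measures the uncertainty in the estimated slope. The coefficient is estimated precisely (SE/|β̂₁| = 9.6%).

What SE measures:
- The standard error quantifies the sampling variability of the coefficient estimate
- It is the estimated standard deviation of β̂₁ across hypothetical repeated samples of the same size
- Smaller SE → more precise estimate

Relative precision:
- SE / |β̂₁| = 0.1594 / 1.6614 = 9.6%
- Rule of thumb (under 20%: precise; 20% to under 50%: moderately precise; 50% or more: imprecise) → precise

Link to the t-test: t = β̂₁ / SE(β̂₁) = 1.6614 / 0.1594 = 10.4228, the statistic for H₀: β₁ = 0.

What drives SE(β̂₁): wider spread of x values → smaller SE; larger n (here n = 21) → smaller SE; more residual scatter → larger SE.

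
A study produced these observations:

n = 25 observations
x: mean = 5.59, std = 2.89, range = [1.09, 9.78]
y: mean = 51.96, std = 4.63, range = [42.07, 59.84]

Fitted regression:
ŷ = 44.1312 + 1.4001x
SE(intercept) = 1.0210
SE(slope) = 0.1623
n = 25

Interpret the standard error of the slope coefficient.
The slope 1.4001 is pinned down to within about ±0.1623 (one SE) by these data — relative uncertainty 11.6%, i.e. precise.

SE(β̂₁) = s / √Sxx, where s is the residual standard deviation and Sxx = Σ(x − x̄)². It is the yardstick for how far β̂₁ = 1.4001 could plausibly be from the true slope.

Relative precision:
- SE / |β̂₁| = 0.1623 / 1.4001 = 11.6%
- Rule of thumb (under 20%: precise; 20% to under 50%: moderately precise; 50% or more: imprecise) → precise

Link to the t-test: t = β̂₁ / SE(β̂₁) = 1.4001 / 0.1623 = 8.6266, the statistic for H₀: β₁ = 0.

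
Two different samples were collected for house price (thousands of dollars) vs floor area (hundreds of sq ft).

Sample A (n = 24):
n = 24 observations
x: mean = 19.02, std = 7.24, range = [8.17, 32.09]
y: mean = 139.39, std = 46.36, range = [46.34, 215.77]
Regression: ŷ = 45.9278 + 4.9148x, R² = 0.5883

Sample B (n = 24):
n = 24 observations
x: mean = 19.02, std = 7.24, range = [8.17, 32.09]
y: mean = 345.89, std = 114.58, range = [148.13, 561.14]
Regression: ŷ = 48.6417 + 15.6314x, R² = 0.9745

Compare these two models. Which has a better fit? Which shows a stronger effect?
Model B has the better fit (R² = 0.9745 vs 0.5883). Model B shows the stronger effect (|β₁| = 15.6314 vs 4.9148).

Model Comparison:

Goodness of fit (R²):
- Model A: R² = 0.5883 → 58.83% of variance in house price explained
- Model B: R² = 0.9745 → 97.45% of variance in house price explained
- 0.9745 > 0.5883 → Model B has the better fit

Strength of effect — compare |β₁|:
- Model A: β₁ = 4.9148 → predicted house price rises 4.9148 thousand dollars per additional hundred sq ft of floor area
- Model B: β₁ = 15.6314 → predicted house price rises 15.6314 thousand dollars per additional hundred sq ft of floor area
- |4.9148| < |15.6314| → Model B shows the stronger marginal effect

Note: A better fit (higher R²) doesn't necessarily mean a more important relationship.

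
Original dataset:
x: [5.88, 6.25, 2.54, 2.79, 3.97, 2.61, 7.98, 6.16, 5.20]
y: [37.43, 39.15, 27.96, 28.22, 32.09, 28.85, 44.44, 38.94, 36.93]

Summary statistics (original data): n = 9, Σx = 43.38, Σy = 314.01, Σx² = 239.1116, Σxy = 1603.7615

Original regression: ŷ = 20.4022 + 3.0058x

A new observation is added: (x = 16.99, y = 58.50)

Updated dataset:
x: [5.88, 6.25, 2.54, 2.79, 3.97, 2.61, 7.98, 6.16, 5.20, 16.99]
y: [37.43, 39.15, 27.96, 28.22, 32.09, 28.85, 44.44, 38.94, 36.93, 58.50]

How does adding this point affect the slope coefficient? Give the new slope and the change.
New slope β₁ = 2.1359 versus 3.0058 before: a change of -0.8699 (-28.9%).

x = 16.99 lies well outside the original x-range [2.54, 7.98] (x̄ ≈ 4.82), so this observation has high leverage and can move the slope substantially.

Step 1: Update the sums with the new point (n goes from 9 to 10)
Σx  = 43.38 + 16.99 = 60.37
Σy  = 314.01 + 58.50 = 372.51
Σx² = 239.1116 + 16.99² = 239.1116 + 288.6601 = 527.7717
Σxy = 1603.7615 + 16.99×58.50 = 1603.7615 + 993.9150 = 2597.6765

Step 2: Recompute the slope with b₁ = (nΣxy − ΣxΣy) / (nΣx² − (Σx)²)
Numerator   = 10×2597.6765 − 60.37×372.51 = 25976.7650 − 22488.4287 = 3488.3363
Denominator = 10×527.7717 − 60.37² = 5277.7170 − 3644.5369 = 1633.1801
b₁(new) = 3488.3363 / 1633.1801 = 2.1359

(Same formula on the original sums: (9×1603.7615 − 43.38×314.01) / (9×239.1116 − 43.38²) = 812.0997 / 270.1800 = 3.0058, matching the given fit.)

Step 3: Change in slope
Δβ₁ = 2.1359 − 3.0058 = -0.8699
Relative change = -0.8699 / 3.0058 × 100% = -28.9%
→ the slope decreases when the point is added.

Because the point sits below the extension of the original line at a high-leverage x, it tilts the fit down.
In practice: examine leverage (hᵢ) and Cook's distance rather than deleting it automatically.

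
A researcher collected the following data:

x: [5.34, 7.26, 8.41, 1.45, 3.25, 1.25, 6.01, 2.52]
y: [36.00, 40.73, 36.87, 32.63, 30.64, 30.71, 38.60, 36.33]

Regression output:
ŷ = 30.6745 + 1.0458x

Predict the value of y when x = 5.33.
ŷ = 36.2486

x = 5.33 lies inside the observed range [1.25, 8.41], so the fitted equation applies directly:

ŷ = 30.6745 + 1.0458 × 5.33
ŷ = 30.6745 + 5.5741
ŷ = 36.2486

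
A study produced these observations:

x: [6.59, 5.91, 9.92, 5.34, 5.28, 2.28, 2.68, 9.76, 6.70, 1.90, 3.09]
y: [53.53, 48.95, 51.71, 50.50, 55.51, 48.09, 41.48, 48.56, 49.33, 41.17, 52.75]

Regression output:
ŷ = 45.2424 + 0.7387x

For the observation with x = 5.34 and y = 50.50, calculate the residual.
Residual = 1.3129

The residual is the difference between the actual value and the predicted value:

Residual = y - ŷ

Step 1: Calculate predicted value
ŷ = 45.2424 + 0.7387 × 5.34
ŷ = 49.1871

Step 2: Calculate residual
Residual = 50.50 - 49.1871
Residual = 1.3129

Sign check: y > ŷ, so the point is above the line and the fit underestimates here.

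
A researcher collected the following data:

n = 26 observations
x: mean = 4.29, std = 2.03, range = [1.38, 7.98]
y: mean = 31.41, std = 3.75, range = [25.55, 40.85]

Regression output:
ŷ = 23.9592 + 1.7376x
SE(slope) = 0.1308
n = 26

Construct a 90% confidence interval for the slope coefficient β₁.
The 90% CI for β₁ is (1.5138, 1.9614)

Confidence interval for the slope:

The 90% CI for β₁ is: β̂₁ ± t*(α/2, n-2) × SE(β̂₁)

Step 1: Find critical t-value
- Confidence level = 0.9
- Degrees of freedom = n - 2 = 26 - 2 = 24
- t*(α/2, 24) = 1.7109

Step 2: Calculate margin of error
Margin = 1.7109 × 0.1308 = 0.2238

Step 3: Construct interval
CI = 1.7376 ± 0.2238
CI = (1.5138, 1.9614)

Interpretation: each one-unit increase in x is associated with a change in mean y of between 1.5138 and 1.9614, with 90% confidence.
The interval does not include 0, suggesting a significant linear relationship.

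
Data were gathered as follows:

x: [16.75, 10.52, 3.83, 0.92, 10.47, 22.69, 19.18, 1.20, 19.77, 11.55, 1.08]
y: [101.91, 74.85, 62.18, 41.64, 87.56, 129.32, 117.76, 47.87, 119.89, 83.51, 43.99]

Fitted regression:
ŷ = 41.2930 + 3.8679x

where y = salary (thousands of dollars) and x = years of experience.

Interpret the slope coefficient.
On average, salary is about 3.8679 thousand dollars higher for every extra year of experience.

The slope β₁ = 3.8679 gives the rate at which the fitted salary changes with experience.

Interpretation:
- Experience up by 1 year → predicted salary increases by 3.8679 thousand dollars
- The effect is assumed constant over the observed range of x (linearity)
- The sign (+) gives the direction; the magnitude 3.8679 gives the size of the effect per year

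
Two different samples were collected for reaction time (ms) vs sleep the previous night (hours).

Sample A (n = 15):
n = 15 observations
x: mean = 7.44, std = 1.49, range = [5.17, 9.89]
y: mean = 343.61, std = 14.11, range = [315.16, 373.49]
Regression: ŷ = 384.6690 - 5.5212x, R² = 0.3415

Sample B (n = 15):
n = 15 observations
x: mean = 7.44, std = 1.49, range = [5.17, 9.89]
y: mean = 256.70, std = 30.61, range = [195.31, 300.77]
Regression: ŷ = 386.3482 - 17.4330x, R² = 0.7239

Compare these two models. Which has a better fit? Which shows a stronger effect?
Model B has the better fit (R² = 0.7239 vs 0.3415). Model B shows the stronger effect (|β₁| = 17.4330 vs 5.5212).

Model Comparison:

Goodness of fit (R²):
- Model A: R² = 0.3415 → 34.15% of variance in reaction time explained
- Model B: R² = 0.7239 → 72.39% of variance in reaction time explained
- 0.7239 > 0.3415 → Model B has the better fit

Which has the larger per-hour effect? (|β₁|)
- Model A: β₁ = -5.5212 → predicted reaction time falls 5.5212 ms per additional hour of sleep
- Model B: β₁ = -17.4330 → predicted reaction time falls 17.4330 ms per additional hour of sleep
- |-5.5212| < |-17.4330| → Model B shows the stronger marginal effect

Note: The two samples could reflect different populations, time periods, or measurement quality.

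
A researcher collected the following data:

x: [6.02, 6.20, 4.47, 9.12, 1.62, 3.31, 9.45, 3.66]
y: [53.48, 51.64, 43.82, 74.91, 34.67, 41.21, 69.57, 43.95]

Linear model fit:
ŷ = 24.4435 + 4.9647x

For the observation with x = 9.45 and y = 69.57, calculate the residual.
Residual = -1.7899

The residual is the difference between the actual value and the predicted value:

Residual = y - ŷ

Step 1: Calculate predicted value
ŷ = 24.4435 + 4.9647 × 9.45
ŷ = 71.3599

Step 2: Calculate residual
Residual = 69.57 - 71.3599
Residual = -1.7899

The residual is negative, so the observed y = 69.57 sits below the regression line (the line overestimates it by 1.7899).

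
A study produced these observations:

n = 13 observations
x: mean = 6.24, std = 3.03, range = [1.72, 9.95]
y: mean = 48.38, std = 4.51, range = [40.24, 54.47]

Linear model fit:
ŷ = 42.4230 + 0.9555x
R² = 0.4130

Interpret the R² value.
R² = 0.4130 means 41.30% of the variation in y is explained by the linear relationship with x. This indicates a moderate fit.

R² (coefficient of determination) measures the proportion of variance in y explained by the regression model.

Here R² = 0.4130:
- Explained: 41.30% of the variation in y
- Unexplained (residual): 100% − 41.30% = 58.70%
- Rule of thumb (below 0.3 weak; 0.3 to below 0.7 moderate; 0.7 and above strong) → moderate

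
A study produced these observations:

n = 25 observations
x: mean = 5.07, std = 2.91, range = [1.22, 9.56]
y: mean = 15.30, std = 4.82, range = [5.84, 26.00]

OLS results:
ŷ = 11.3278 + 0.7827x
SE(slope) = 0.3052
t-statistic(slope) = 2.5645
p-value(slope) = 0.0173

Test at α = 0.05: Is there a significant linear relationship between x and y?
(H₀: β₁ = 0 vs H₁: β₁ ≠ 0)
p-value = 0.0173 < α = 0.05, so we reject H₀. The relationship is significant.

Hypothesis test for the slope coefficient:

H₀: β₁ = 0 (no linear relationship)
H₁: β₁ ≠ 0 (linear relationship exists)

Test statistic: t = β̂₁ / SE(β̂₁) = 0.7827 / 0.3052 = 2.5645

p = 0.0173: how often a slope estimate this far from 0 (in SE units) would arise by chance if β₁ were truly 0.

Decision rule: reject H₀ if p-value < α.
p-value = 0.0173 < α = 0.05 → reject H₀.

Conclusion: the linear association between x and y is significant at the 5% level.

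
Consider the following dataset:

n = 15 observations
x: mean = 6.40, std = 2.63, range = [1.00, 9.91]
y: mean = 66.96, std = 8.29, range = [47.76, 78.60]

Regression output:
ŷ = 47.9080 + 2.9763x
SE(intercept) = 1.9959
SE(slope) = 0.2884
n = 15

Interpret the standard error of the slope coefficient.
The slope 2.9763 is pinned down to within about ±0.2884 (one SE) by these data — relative uncertainty 9.7%, i.e. precise.

SE(β̂₁) = s / √Sxx, where s is the residual standard deviation and Sxx = Σ(x − x̄)². It is the yardstick for how far β̂₁ = 2.9763 could plausibly be from the true slope.

Relative precision:
- SE / |β̂₁| = 0.2884 / 2.9763 = 9.7%
- Rule of thumb (under 20%: precise; 20% to under 50%: moderately precise; 50% or more: imprecise) → precise

Rough 95% range (±2 SE): 2.9763 ± 0.5768 → (2.3995, 3.5531).

What drives SE(β̂₁): wider spread of x values → smaller SE; larger n (here n = 15) → smaller SE.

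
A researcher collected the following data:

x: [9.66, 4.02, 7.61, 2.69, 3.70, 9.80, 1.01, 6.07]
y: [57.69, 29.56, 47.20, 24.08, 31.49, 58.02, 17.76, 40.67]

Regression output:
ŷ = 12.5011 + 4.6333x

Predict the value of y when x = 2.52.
ŷ = 24.1770

x = 2.52 lies inside the observed range [1.01, 9.80], so the fitted equation applies directly:

ŷ = 12.5011 + 4.6333 × 2.52
ŷ = 12.5011 + 11.6759
ŷ = 24.1770

This is a point prediction; actual observations scatter around it by roughly the residual standard deviation.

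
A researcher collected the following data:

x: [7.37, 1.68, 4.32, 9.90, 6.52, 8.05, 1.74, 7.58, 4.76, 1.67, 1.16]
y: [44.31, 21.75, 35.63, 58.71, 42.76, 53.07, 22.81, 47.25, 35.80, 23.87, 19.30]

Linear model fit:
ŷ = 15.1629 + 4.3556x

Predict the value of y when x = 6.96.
ŷ = 45.4779

To predict y for x = 6.96, substitute into the regression equation:

ŷ = 15.1629 + 4.3556 × 6.96
ŷ = 15.1629 + 30.3150
ŷ = 45.4779

This is a point prediction; actual observations scatter around it by roughly the residual standard deviation.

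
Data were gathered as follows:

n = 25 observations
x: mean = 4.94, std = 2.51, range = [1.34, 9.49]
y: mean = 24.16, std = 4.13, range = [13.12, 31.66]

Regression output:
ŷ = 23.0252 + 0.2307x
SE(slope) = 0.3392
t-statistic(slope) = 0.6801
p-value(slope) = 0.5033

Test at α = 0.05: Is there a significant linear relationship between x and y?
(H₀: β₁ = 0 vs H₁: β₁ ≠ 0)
p-value = 0.5033 ≥ α = 0.05, so we fail to reject H₀. The relationship is not significant.

Hypothesis test for the slope coefficient:

H₀: β₁ = 0 (no linear relationship)
H₁: β₁ ≠ 0 (linear relationship exists)

Test statistic: t = β̂₁ / SE(β̂₁) = 0.2307 / 0.3392 = 0.6801

p = 0.5033: how often a slope estimate this far from 0 (in SE units) would arise by chance if β₁ were truly 0.

Decision rule: reject H₀ if p-value < α.
p-value = 0.5033 ≥ α = 0.05 → fail to reject H₀.

There is not sufficient evidence at the 5% significance level to conclude that a linear relationship exists between x and y.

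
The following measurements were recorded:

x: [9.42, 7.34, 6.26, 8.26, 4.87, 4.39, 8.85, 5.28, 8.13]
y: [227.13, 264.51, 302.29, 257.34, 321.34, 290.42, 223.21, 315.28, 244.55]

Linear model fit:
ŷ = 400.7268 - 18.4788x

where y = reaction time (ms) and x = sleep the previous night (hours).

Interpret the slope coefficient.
An increase of one hour in sleep is associated with a 18.4788 ms decrease in predicted reaction time.

The slope β₁ = -18.4788 gives the rate at which the fitted reaction time changes with sleep.

Interpretation:
- Sleep up by 1 hour → predicted reaction time decreases by 18.4788 ms
- This is a linear approximation: the same per-unit change is assumed across the whole observed x range
- The sign (−) gives the direction; the magnitude 18.4788 gives the size of the effect per hour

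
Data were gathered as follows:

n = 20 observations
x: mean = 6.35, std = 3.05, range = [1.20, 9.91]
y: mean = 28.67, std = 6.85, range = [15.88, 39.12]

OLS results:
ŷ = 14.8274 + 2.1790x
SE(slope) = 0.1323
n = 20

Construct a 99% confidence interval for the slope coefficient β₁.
The 99% CI for β₁ is (1.7982, 2.5598)

Confidence interval for the slope:

The 99% CI for β₁ is: β̂₁ ± t*(α/2, n-2) × SE(β̂₁)

Step 1: Find critical t-value
- Confidence level = 0.99
- Degrees of freedom = n - 2 = 20 - 2 = 18
- t*(α/2, 18) = 2.8784

Step 2: Calculate margin of error
Margin = 2.8784 × 0.1323 = 0.3808

Step 3: Construct interval
CI = 2.1790 ± 0.3808
CI = (1.7982, 2.5598)

Interpretation: We are 99% confident that the true slope β₁ lies between 1.7982 and 2.5598.
Since 0 is outside the interval, a two-sided test at α = 0.01 would reject H₀: β₁ = 0.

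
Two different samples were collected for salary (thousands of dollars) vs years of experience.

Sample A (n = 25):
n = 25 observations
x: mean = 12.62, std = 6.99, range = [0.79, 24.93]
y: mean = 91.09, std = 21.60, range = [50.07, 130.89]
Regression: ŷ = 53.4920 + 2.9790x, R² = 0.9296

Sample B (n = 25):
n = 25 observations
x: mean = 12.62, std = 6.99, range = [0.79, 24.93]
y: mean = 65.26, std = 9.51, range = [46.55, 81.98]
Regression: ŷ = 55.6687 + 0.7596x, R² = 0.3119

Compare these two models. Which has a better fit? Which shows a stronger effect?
Model A has the better fit (R² = 0.9296 vs 0.3119). Model A shows the stronger effect (|β₁| = 2.9790 vs 0.7596).

Model Comparison:

Goodness of fit (R²):
- Model A: R² = 0.9296 → 92.96% of variance in salary explained
- Model B: R² = 0.3119 → 31.19% of variance in salary explained
- 0.9296 > 0.3119 → Model A has the better fit

Strength of effect — compare |β₁|:
- Model A: β₁ = 2.9790 → predicted salary rises 2.9790 thousand dollars per additional year of experience
- Model B: β₁ = 0.7596 → predicted salary rises 0.7596 thousand dollars per additional year of experience
- |2.9790| > |0.7596| → Model A shows the stronger marginal effect

Notes:
- R² measures how tightly points cluster around the line; β₁ measures how steep the line is — they answer different questions.
- A steeper slope doesn't make a better model if the scatter around the line is large.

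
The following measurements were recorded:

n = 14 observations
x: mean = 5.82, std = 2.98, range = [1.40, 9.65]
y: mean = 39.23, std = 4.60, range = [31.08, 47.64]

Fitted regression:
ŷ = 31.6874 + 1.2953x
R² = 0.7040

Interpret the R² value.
R² = 0.7040 means 70.40% of the variation in y is explained by the linear relationship with x. This indicates a strong fit.

R² = 1 − SS_res/SS_tot compares the residual scatter to the total scatter of y about its mean.

Here R² = 0.7040:
- Explained: 70.40% of the variation in y
- Unexplained (residual): 100% − 70.40% = 29.60%
- Rule of thumb (below 0.3 weak; 0.3 to below 0.7 moderate; 0.7 and above strong) → strong

Equivalently, for simple linear regression R² = r², so |r| = √0.7040 ≈ 0.8390.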